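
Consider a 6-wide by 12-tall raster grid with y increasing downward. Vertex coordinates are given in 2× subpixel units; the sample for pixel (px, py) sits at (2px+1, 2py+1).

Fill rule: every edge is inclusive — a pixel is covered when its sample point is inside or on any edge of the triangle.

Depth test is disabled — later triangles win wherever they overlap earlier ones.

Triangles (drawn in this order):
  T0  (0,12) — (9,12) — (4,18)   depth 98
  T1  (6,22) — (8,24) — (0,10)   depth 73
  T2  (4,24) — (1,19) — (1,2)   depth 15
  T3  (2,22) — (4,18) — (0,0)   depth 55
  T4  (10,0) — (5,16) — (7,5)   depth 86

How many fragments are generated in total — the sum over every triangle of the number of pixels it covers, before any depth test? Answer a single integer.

T0:
  2·area = 54
  edge (0, 12)→(9, 12): d=(9,0) inclusive
  edge (9, 12)→(4, 18): d=(-5,6) inclusive
  edge (4, 18)→(0, 12): d=(-4,-6) inclusive
    (0,6)@(1, 13): e=[9,43,2] → █
    (1,6)@(3, 13): e=[9,31,14] → █
    (2,6)@(5, 13): e=[9,19,26] → █
    (3,6)@(7, 13): e=[9,7,38] → █
    (4,6)@(9, 13): e=[9,-5,50] → ·
    (0,7)@(1, 15): e=[27,33,-6] → ·
    (1,7)@(3, 15): e=[27,21,6] → █
    (3,7)@(7, 15): e=[27,-3,30] → ·
    (1,8)@(3, 17): e=[45,11,-2] → ·
    (2,8)@(5, 17): e=[45,-1,10] → ·
  covered (6 px):
    · · · · · ·
    · · · · · ·
    · · · · · ·
    · · · · · ·
    · · · · · ·
    · · · · · ·
    █ █ █ █ · ·
    · █ █ · · ·
    · · · · · ·
    · · · · · ·
    · · · · · ·
    · · · · · ·
T1:
  2·area = 12  (B↔C swapped to make it positive)
  edge (6, 22)→(0, 10): d=(-6,-12) inclusive
  edge (0, 10)→(8, 24): d=(8,14) inclusive
  edge (8, 24)→(6, 22): d=(-2,-2) inclusive
    (0,8)@(1, 17): e=[-30,42,0] → ·  [on edge]
    (1,9)@(3, 19): e=[-18,30,0] → ·  [on edge]
    (2,9)@(5, 19): e=[6,2,4] → █
    (3,9)@(7, 19): e=[30,-26,8] → ·
    (2,10)@(5, 21): e=[-6,18,0] → ·  [on edge]
    (3,11)@(7, 23): e=[6,6,0] → █  [on edge]
    (4,11)@(9, 23): e=[30,-22,4] → ·
  covered (2 px):
    · · · · · ·
    · · · · · ·
    · · · · · ·
    · · · · · ·
    · · · · · ·
    · · · · · ·
    · · · · · ·
    · · · · · ·
    · · · · · ·
    · · █ · · ·
    · · · · · ·
    · · · █ · ·
T2:
  2·area = 51
  edge (4, 24)→(1, 19): d=(-3,-5) inclusive
  edge (1, 19)→(1, 2): d=(0,-17) inclusive
  edge (1, 2)→(4, 24): d=(3,22) inclusive
    (0,0)@(1, 1): e=[54,0,-3] → ·  [on edge]
    (0,1)@(1, 3): e=[48,0,3] → █  [on edge]
    (1,1)@(3, 3): e=[58,34,-41] → ·
    (0,2)@(1, 5): e=[42,0,9] → █  [on edge]
    (1,2)@(3, 5): e=[52,34,-35] → ·
    (0,3)@(1, 7): e=[36,0,15] → █  [on edge]
    (1,3)@(3, 7): e=[46,34,-29] → ·
    (0,4)@(1, 9): e=[30,0,21] → █  [on edge]
    (1,4)@(3, 9): e=[40,34,-23] → ·
    (0,5)@(1, 11): e=[24,0,27] → █  [on edge]
    (1,5)@(3, 11): e=[34,34,-17] → ·
    (0,6)@(1, 13): e=[18,0,33] → █  [on edge]
    (0,7)@(1, 15): e=[12,0,39] → █  [on edge]
    (0,8)@(1, 17): e=[6,0,45] → █  [on edge]
    (0,9)@(1, 19): e=[0,0,51] → █  [on edge]
    (0,10)@(1, 21): e=[-6,0,57] → ·  [on edge]
    (0,11)@(1, 23): e=[-12,0,63] → ·  [on edge]
  covered (12 px):
    · · · · · ·
    █ · · · · ·
    █ · · · · ·
    █ · · · · ·
    █ · · · · ·
    █ · · · · ·
    █ · · · · ·
    █ · · · · ·
    █ █ · · · ·
    █ █ · · · ·
    · █ · · · ·
    · · · · · ·
T3:
  2·area = 52  (B↔C swapped to make it positive)
  edge (2, 22)→(0, 0): d=(-2,-22) inclusive
  edge (0, 0)→(4, 18): d=(4,18) inclusive
  edge (4, 18)→(2, 22): d=(-2,4) inclusive
    (0,2)@(1, 5): e=[12,2,38] → █
    (1,2)@(3, 5): e=[56,-34,30] → ·
    (0,3)@(1, 7): e=[8,10,34] → █
    (1,3)@(3, 7): e=[52,-26,26] → ·
    (0,4)@(1, 9): e=[4,18,30] → █
    (1,4)@(3, 9): e=[48,-18,22] → ·
    (0,5)@(1, 11): e=[0,26,26] → █  [on edge]
    (1,5)@(3, 11): e=[44,-10,18] → ·
    (0,6)@(1, 13): e=[-4,34,22] → ·
    (1,7)@(3, 15): e=[36,6,10] → █
    (2,7)@(5, 15): e=[80,-30,2] → ·
    (1,8)@(3, 17): e=[32,14,6] → █
  covered (7 px):
    · · · · · ·
    · · · · · ·
    █ · · · · ·
    █ · · · · ·
    █ · · · · ·
    █ · · · · ·
    · · · · · ·
    · █ · · · ·
    · █ · · · ·
    · █ · · · ·
    · · · · · ·
    · · · · · ·
T4:
  2·area = 23
  edge (10, 0)→(5, 16): d=(-5,16) inclusive
  edge (5, 16)→(7, 5): d=(2,-11) inclusive
  edge (7, 5)→(10, 0): d=(3,-5) inclusive
    (4,1)@(9, 3): e=[1,18,4] → █
    (5,1)@(11, 3): e=[-31,40,14] → ·
    (3,2)@(7, 5): e=[23,0,0] → █  [on edge]
    (4,2)@(9, 5): e=[-9,22,10] → ·
    (3,3)@(7, 7): e=[13,4,6] → █
    (4,3)@(9, 7): e=[-19,26,16] → ·
    (3,4)@(7, 9): e=[3,8,12] → █
    (4,4)@(9, 9): e=[-29,30,22] → ·
    (3,5)@(7, 11): e=[-7,12,18] → ·
    (0,7)@(1, 15): e=[69,-46,0] → ·  [on edge]
  covered (4 px):
    · · · · · ·
    · · · · █ ·
    · · · █ · ·
    · · · █ · ·
    · · · █ · ·
    · · · · · ·
    · · · · · ·
    · · · · · ·
    · · · · · ·
    · · · · · ·
    · · · · · ·
    · · · · · ·

Final: 31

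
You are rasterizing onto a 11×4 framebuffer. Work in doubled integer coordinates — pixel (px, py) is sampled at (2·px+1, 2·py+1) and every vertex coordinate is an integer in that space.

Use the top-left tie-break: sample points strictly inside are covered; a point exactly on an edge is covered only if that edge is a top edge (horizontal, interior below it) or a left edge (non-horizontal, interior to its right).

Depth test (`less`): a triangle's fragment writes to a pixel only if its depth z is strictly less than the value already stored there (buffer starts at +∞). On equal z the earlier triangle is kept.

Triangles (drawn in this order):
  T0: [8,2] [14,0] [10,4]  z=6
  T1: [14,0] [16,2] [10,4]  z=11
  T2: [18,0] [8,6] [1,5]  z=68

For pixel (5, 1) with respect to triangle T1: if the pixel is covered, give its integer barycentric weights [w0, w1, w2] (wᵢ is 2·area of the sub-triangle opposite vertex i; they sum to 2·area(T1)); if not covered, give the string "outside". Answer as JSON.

T0:
  2·area = 16
  edge (8, 2)→(14, 0): d=(6,-2) top-left  bias=+0
  edge (14, 0)→(10, 4): d=(-4,4) right/bottom  bias=-1
  edge (10, 4)→(8, 2): d=(-2,-2) top-left  bias=+0
    (3,0)@(7, 1): e=[-8,24,0] → ·  [on edge]
    (5,0)@(11, 1): e=[0,8,8] → #  [on edge]
    (6,0)@(13, 1): e=[4,0,12] → ·  [on edge]
    (2,1)@(5, 3): e=[0,24,-8] → ·  [on edge]
    (4,1)@(9, 3): e=[8,8,0] → #  [on edge]
    (5,1)@(11, 3): e=[12,0,4] → ·  [on edge]
    (4,2)@(9, 5): e=[20,0,-4] → ·  [on edge]
    (5,2)@(11, 5): e=[24,-8,0] → ·  [on edge]
    (3,3)@(7, 7): e=[28,0,-12] → ·  [on edge]
    (6,3)@(13, 7): e=[40,-24,0] → ·  [on edge]
  covered (2 px):
    · · · · · # · · · · ·
    · · · · # · · · · · ·
    · · · · · · · · · · ·
    · · · · · · · · · · ·
T1:
  2·area = 16
  edge (14, 0)→(16, 2): d=(2,2) right/bottom  bias=-1
  edge (16, 2)→(10, 4): d=(-6,2) right/bottom  bias=-1
  edge (10, 4)→(14, 0): d=(4,-4) top-left  bias=+0
    (6,0)@(13, 1): e=[4,12,0] → #  [on edge]
    (7,0)@(15, 1): e=[0,8,8] → ·  [on edge]
    (9,0)@(19, 1): e=[-8,0,24] → ·  [on edge]
    (5,1)@(11, 3): e=[12,4,0] → #  [on edge]
    (6,1)@(13, 3): e=[8,0,8] → ·  [on edge]
    (8,1)@(17, 3): e=[0,-8,24] → ·  [on edge]
    (3,2)@(7, 5): e=[24,0,-8] → ·  [on edge]
    (4,2)@(9, 5): e=[20,-4,0] → ·  [on edge]
    (5,2)@(11, 5): e=[16,-8,8] → ·
    (9,2)@(19, 5): e=[0,-24,40] → ·  [on edge]
    (0,3)@(1, 7): e=[40,0,-24] → ·  [on edge]
    (3,3)@(7, 7): e=[28,-12,0] → ·  [on edge]
    (10,3)@(21, 7): e=[0,-40,56] → ·  [on edge]
  covered (2 px):
    · · · · · · # · · · ·
    · · · · · # · · · · ·
    · · · · · · · · · · ·
    · · · · · · · · · · ·
T2:
  2·area = 52
  edge (18, 0)→(8, 6): d=(-10,6) right/bottom  bias=-1
  edge (8, 6)→(1, 5): d=(-7,-1) top-left  bias=+0
  edge (1, 5)→(18, 0): d=(17,-5) top-left  bias=+0
    (7,0)@(15, 1): e=[8,42,2] → #
    (8,0)@(17, 1): e=[-4,44,12] → ·
    (4,1)@(9, 3): e=[24,22,6] → #
    (5,1)@(11, 3): e=[12,24,16] → #
    (6,1)@(13, 3): e=[0,26,26] → ·  [on edge]
    (7,1)@(15, 3): e=[-12,28,36] → ·
    (0,2)@(1, 5): e=[52,0,0] → #  [on edge]
    (1,2)@(3, 5): e=[40,2,10] → #
    (2,2)@(5, 5): e=[28,4,20] → #
    (3,2)@(7, 5): e=[16,6,30] → #
    (5,2)@(11, 5): e=[-8,10,50] → ·
    (0,3)@(1, 7): e=[32,-14,34] → ·
    (7,3)@(15, 7): e=[-52,0,104] → ·  [on edge]
  covered (8 px):
    · · · · · · · # · · ·
    · · · · # # · · · · ·
    # # # # # · · · · · ·
    · · · · · · · · · · ·

Answer: [4,0,12]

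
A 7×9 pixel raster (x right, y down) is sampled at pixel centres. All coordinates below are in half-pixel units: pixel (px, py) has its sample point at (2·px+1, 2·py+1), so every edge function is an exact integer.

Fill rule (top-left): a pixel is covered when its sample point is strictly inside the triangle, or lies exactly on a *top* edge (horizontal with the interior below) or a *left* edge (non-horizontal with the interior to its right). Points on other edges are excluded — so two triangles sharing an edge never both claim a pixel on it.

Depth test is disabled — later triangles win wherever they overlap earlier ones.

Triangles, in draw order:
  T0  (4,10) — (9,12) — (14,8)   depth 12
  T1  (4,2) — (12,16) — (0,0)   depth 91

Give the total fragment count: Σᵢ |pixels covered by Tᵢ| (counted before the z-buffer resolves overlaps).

T0:
  2·area = 30  (B↔C swapped to make it positive)
  edge (4, 10)→(14, 8): d=(10,-2) top-left  bias=+0
  edge (14, 8)→(9, 12): d=(-5,4) right/bottom  bias=-1
  edge (9, 12)→(4, 10): d=(-5,-2) top-left  bias=+0
    (4,4)@(9, 9): e=[0,15,15] → █  [on edge]
    (5,4)@(11, 9): e=[4,7,19] → █
    (6,4)@(13, 9): e=[8,-1,23] → ·
    (3,5)@(7, 11): e=[16,13,1] → █
    (5,5)@(11, 11): e=[24,-3,9] → ·
    (3,6)@(7, 13): e=[36,3,-9] → ·
    (4,6)@(9, 13): e=[40,-5,-5] → ·
  covered (4 px):
    · · · · · · ·
    · · · · · · ·
    · · · · · · ·
    · · · · · · ·
    · · · · █ █ ·
    · · · █ █ · ·
    · · · · · · ·
    · · · · · · ·
    · · · · · · ·
T1:
  2·area = 40
  edge (4, 2)→(12, 16): d=(8,14) right/bottom  bias=-1
  edge (12, 16)→(0, 0): d=(-12,-16) top-left  bias=+0
  edge (0, 0)→(4, 2): d=(4,2) right/bottom  bias=-1
    (0,0)@(1, 1): e=[34,4,2] → █
    (1,0)@(3, 1): e=[6,36,-2] → ·
    (0,1)@(1, 3): e=[50,-20,10] → ·
    (1,1)@(3, 3): e=[22,12,6] → █
    (2,1)@(5, 3): e=[-6,44,2] → ·
    (1,2)@(3, 5): e=[38,-12,14] → ·
    (2,2)@(5, 5): e=[10,20,10] → █
    (3,2)@(7, 5): e=[-18,52,6] → ·
    (2,3)@(5, 7): e=[26,-4,18] → ·
    (3,4)@(7, 9): e=[14,4,22] → █
    (4,4)@(9, 9): e=[-14,36,18] → ·
    (3,5)@(7, 11): e=[30,-20,30] → ·
  covered (5 px):
    █ · · · · · ·
    · █ · · · · ·
    · · █ · · · ·
    · · · · · · ·
    · · · █ · · ·
    · · · · █ · ·
    · · · · · · ·
    · · · · · · ·
    · · · · · · ·

Answer: 9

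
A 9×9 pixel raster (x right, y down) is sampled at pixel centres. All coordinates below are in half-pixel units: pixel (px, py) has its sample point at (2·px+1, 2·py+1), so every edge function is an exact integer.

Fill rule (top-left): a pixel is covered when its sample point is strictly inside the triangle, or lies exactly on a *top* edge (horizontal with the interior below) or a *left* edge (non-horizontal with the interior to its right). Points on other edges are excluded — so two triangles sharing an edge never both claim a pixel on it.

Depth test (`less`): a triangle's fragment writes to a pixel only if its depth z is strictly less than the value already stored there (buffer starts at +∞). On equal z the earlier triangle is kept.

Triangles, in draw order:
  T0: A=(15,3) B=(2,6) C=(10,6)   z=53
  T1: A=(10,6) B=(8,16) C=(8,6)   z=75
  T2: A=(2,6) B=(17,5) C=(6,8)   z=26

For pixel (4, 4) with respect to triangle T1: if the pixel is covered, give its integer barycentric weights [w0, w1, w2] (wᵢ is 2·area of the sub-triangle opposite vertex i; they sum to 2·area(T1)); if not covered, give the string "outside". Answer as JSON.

T0:
  2·area = 24  (B↔C swapped to make it positive)
  edge (15, 3)→(10, 6): d=(-5,3) right/bottom  bias=-1
  edge (10, 6)→(2, 6): d=(-8,0) right/bottom  bias=-1
  edge (2, 6)→(15, 3): d=(13,-3) top-left  bias=+0
    (7,1)@(15, 3): e=[0,24,0] → .  [on edge]
    (3,2)@(7, 5): e=[14,8,2] → X
    (4,2)@(9, 5): e=[8,8,8] → X
    (5,2)@(11, 5): e=[2,8,14] → X
    (6,2)@(13, 5): e=[-4,8,20] → .
    (3,3)@(7, 7): e=[4,-8,28] → .
    (4,3)@(9, 7): e=[-2,-8,34] → .
    (5,3)@(11, 7): e=[-8,-8,40] → .
    (2,4)@(5, 9): e=[0,-24,48] → .  [on edge]
  covered (3 px):
    . . . . . . . . .
    . . . . . . . . .
    . . . X X X . . .
    . . . . . . . . .
    . . . . . . . . .
    . . . . . . . . .
    . . . . . . . . .
    . . . . . . . . .
    . . . . . . . . .
T1:
  2·area = 20
  edge (10, 6)→(8, 16): d=(-2,10) right/bottom  bias=-1
  edge (8, 16)→(8, 6): d=(0,-10) top-left  bias=+0
  edge (8, 6)→(10, 6): d=(2,0) top-left  bias=+0
    (5,0)@(11, 1): e=[0,30,-10] → .  [on edge]
    (4,3)@(9, 7): e=[8,10,2] → X
    (5,3)@(11, 7): e=[-12,30,2] → .
    (4,4)@(9, 9): e=[4,10,6] → X
    (5,4)@(11, 9): e=[-16,30,6] → .
    (4,5)@(9, 11): e=[0,10,10] → .  [on edge]
  covered (2 px):
    . . . . . . . . .
    . . . . . . . . .
    . . . . . . . . .
    . . . . X . . . .
    . . . . X . . . .
    . . . . . . . . .
    . . . . . . . . .
    . . . . . . . . .
    . . . . . . . . .
T2:
  2·area = 34
  edge (2, 6)→(17, 5): d=(15,-1) top-left  bias=+0
  edge (17, 5)→(6, 8): d=(-11,3) right/bottom  bias=-1
  edge (6, 8)→(2, 6): d=(-4,-2) top-left  bias=+0
    (8,2)@(17, 5): e=[0,0,34] → .  [on edge]
    (2,3)@(5, 7): e=[18,14,2] → X
    (3,3)@(7, 7): e=[20,8,6] → X
    (4,3)@(9, 7): e=[22,2,10] → X
    (5,3)@(11, 7): e=[24,-4,14] → .
    (2,4)@(5, 9): e=[48,-8,-6] → .
    (3,4)@(7, 9): e=[50,-14,-2] → .
    (4,4)@(9, 9): e=[52,-20,2] → .
  covered (3 px):
    . . . . . . . . .
    . . . . . . . . .
    . . . . . . . . .
    . . X X X . . . .
    . . . . . . . . .
    . . . . . . . . .
    . . . . . . . . .
    . . . . . . . . .
    . . . . . . . . .

Result: [10,6,4]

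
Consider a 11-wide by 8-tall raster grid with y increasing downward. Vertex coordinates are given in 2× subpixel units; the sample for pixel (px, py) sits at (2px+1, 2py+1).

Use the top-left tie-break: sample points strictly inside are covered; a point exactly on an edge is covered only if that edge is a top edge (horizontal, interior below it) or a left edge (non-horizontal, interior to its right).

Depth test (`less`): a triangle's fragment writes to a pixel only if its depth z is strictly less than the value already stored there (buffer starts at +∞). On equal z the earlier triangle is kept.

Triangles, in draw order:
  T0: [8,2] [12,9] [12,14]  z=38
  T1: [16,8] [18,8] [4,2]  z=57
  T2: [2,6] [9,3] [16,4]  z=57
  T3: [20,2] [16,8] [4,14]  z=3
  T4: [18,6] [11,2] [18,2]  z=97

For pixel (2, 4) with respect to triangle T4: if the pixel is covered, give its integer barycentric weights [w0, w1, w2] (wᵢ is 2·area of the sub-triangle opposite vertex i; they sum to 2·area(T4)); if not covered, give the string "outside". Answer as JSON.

T0:
  2·area = 20
  edge (8, 2)→(12, 9): d=(4,7) right/bottom  bias=-1
  edge (12, 9)→(12, 14): d=(0,5) right/bottom  bias=-1
  edge (12, 14)→(8, 2): d=(-4,-12) top-left  bias=+0
    (4,2)@(9, 5): e=[5,15,0] → █  [on edge]
    (5,2)@(11, 5): e=[-9,5,24] → ·
    (4,3)@(9, 7): e=[13,15,-8] → ·
    (5,4)@(11, 9): e=[7,5,8] → █
    (6,4)@(13, 9): e=[-7,-5,32] → ·
    (5,5)@(11, 11): e=[15,5,0] → █  [on edge]
    (6,5)@(13, 11): e=[1,-5,24] → ·
    (5,6)@(11, 13): e=[23,5,-8] → ·
  covered (3 px):
    · · · · · · · · · · ·
    · · · · · · · · · · ·
    · · · · █ · · · · · ·
    · · · · · · · · · · ·
    · · · · · █ · · · · ·
    · · · · · █ · · · · ·
    · · · · · · · · · · ·
    · · · · · · · · · · ·
T1:
  2·area = 12  (B↔C swapped to make it positive)
  edge (16, 8)→(4, 2): d=(-12,-6) top-left  bias=+0
  edge (4, 2)→(18, 8): d=(14,6) right/bottom  bias=-1
  edge (18, 8)→(16, 8): d=(-2,0) right/bottom  bias=-1
    (5,2)@(11, 5): e=[6,0,6] → ·  [on edge]
    (7,3)@(15, 7): e=[6,4,2] → █
    (8,3)@(17, 7): e=[18,-8,2] → ·
    (7,4)@(15, 9): e=[-18,32,-2] → ·
  covered (1 px):
    · · · · · · · · · · ·
    · · · · · · · · · · ·
    · · · · · · · · · · ·
    · · · · · · · █ · · ·
    · · · · · · · · · · ·
    · · · · · · · · · · ·
    · · · · · · · · · · ·
    · · · · · · · · · · ·
T2:
  2·area = 28
  edge (2, 6)→(9, 3): d=(7,-3) top-left  bias=+0
  edge (9, 3)→(16, 4): d=(7,1) right/bottom  bias=-1
  edge (16, 4)→(2, 6): d=(-14,2) right/bottom  bias=-1
    (4,1)@(9, 3): e=[0,0,28] → ·  [on edge]
    (2,2)@(5, 5): e=[2,18,8] → █
    (3,2)@(7, 5): e=[8,16,4] → █
    (4,2)@(9, 5): e=[14,14,0] → ·  [on edge]
    (2,3)@(5, 7): e=[16,32,-20] → ·
    (3,3)@(7, 7): e=[22,30,-24] → ·
  covered (2 px):
    · · · · · · · · · · ·
    · · · · · · · · · · ·
    · · █ █ · · · · · · ·
    · · · · · · · · · · ·
    · · · · · · · · · · ·
    · · · · · · · · · · ·
    · · · · · · · · · · ·
    · · · · · · · · · · ·
T3:
  2·area = 48
  edge (20, 2)→(16, 8): d=(-4,6) right/bottom  bias=-1
  edge (16, 8)→(4, 14): d=(-12,6) right/bottom  bias=-1
  edge (4, 14)→(20, 2): d=(16,-12) top-left  bias=+0
    (9,1)@(19, 3): e=[2,42,4] → █
    (10,1)@(21, 3): e=[-10,30,28] → ·
    (8,2)@(17, 5): e=[6,30,12] → █
    (9,2)@(19, 5): e=[-6,18,36] → ·
    (7,3)@(15, 7): e=[10,18,20] → █
    (8,3)@(17, 7): e=[-2,6,44] → ·
    (5,4)@(11, 9): e=[26,18,4] → █
    (6,4)@(13, 9): e=[14,6,28] → █
    (7,4)@(15, 9): e=[2,-6,52] → ·
    (4,5)@(9, 11): e=[30,6,12] → █
    (5,5)@(11, 11): e=[18,-6,36] → ·
    (6,5)@(13, 11): e=[6,-18,60] → ·
  covered (6 px):
    · · · · · · · · · · ·
    · · · · · · · · · █ ·
    · · · · · · · · █ · ·
    · · · · · · · █ · · ·
    · · · · · █ █ · · · ·
    · · · · █ · · · · · ·
    · · · · · · · · · · ·
    · · · · · · · · · · ·
T4:
  2·area = 28
  edge (18, 6)→(11, 2): d=(-7,-4) top-left  bias=+0
  edge (11, 2)→(18, 2): d=(7,0) top-left  bias=+0
  edge (18, 2)→(18, 6): d=(0,4) right/bottom  bias=-1
    (6,1)@(13, 3): e=[1,7,20] → █
    (7,1)@(15, 3): e=[9,7,12] → █
    (8,1)@(17, 3): e=[17,7,4] → █
    (9,1)@(19, 3): e=[25,7,-4] → ·
    (6,2)@(13, 5): e=[-13,21,20] → ·
    (7,2)@(15, 5): e=[-5,21,12] → ·
    (8,2)@(17, 5): e=[3,21,4] → █
    (9,2)@(19, 5): e=[11,21,-4] → ·
    (8,3)@(17, 7): e=[-11,35,4] → ·
  covered (4 px):
    · · · · · · · · · · ·
    · · · · · · █ █ █ · ·
    · · · · · · · · █ · ·
    · · · · · · · · · · ·
    · · · · · · · · · · ·
    · · · · · · · · · · ·
    · · · · · · · · · · ·
    · · · · · · · · · · ·

Result: "outside"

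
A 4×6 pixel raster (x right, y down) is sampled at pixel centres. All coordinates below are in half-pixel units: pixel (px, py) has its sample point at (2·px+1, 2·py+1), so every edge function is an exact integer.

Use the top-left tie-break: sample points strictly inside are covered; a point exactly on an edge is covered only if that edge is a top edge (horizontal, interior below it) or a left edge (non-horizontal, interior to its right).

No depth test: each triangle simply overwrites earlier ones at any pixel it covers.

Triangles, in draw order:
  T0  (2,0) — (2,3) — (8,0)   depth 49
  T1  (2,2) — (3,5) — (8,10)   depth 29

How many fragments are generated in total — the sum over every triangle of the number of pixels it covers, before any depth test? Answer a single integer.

T0:
  2·area = 18  (B↔C swapped to make it positive)
  edge (2, 0)→(8, 0): d=(6,0) top-left  bias=+0
  edge (8, 0)→(2, 3): d=(-6,3) right/bottom  bias=-1
  edge (2, 3)→(2, 0): d=(0,-3) top-left  bias=+0
    (1,0)@(3, 1): e=[6,9,3] → █
    (2,0)@(5, 1): e=[6,3,9] → █
    (3,0)@(7, 1): e=[6,-3,15] → ·
    (1,1)@(3, 3): e=[18,-3,3] → ·
    (2,1)@(5, 3): e=[18,-9,9] → ·
  covered (2 px):
    · █ █ ·
    · · · ·
    · · · ·
    · · · ·
    · · · ·
    · · · ·
T1:
  2·area = 10  (B↔C swapped to make it positive)
  edge (2, 2)→(8, 10): d=(6,8) right/bottom  bias=-1
  edge (8, 10)→(3, 5): d=(-5,-5) top-left  bias=+0
  edge (3, 5)→(2, 2): d=(-1,-3) top-left  bias=+0
    (0,1)@(1, 3): e=[14,0,-4] → ·  [on edge]
    (1,2)@(3, 5): e=[10,0,0] → █  [on edge]
    (2,2)@(5, 5): e=[-6,10,6] → ·
    (1,3)@(3, 7): e=[22,-10,-2] → ·
    (2,3)@(5, 7): e=[6,0,4] → █  [on edge]
    (3,3)@(7, 7): e=[-10,10,10] → ·
    (2,4)@(5, 9): e=[18,-10,2] → ·
    (3,4)@(7, 9): e=[2,0,8] → █  [on edge]
    (2,5)@(5, 11): e=[30,-20,0] → ·  [on edge]
    (3,5)@(7, 11): e=[14,-10,6] → ·
  covered (3 px):
    · · · ·
    · · · ·
    · █ · ·
    · · █ ·
    · · · █
    · · · ·

Result: 5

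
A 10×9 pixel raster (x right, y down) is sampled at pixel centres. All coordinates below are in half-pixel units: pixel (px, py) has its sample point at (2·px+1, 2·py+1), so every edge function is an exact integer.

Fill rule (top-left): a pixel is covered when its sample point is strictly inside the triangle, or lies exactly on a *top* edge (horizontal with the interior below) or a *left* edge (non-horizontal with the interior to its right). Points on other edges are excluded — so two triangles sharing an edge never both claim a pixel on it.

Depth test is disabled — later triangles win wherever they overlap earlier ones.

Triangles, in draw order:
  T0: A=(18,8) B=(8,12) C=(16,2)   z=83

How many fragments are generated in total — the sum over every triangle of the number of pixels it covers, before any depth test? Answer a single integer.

T0:
  2·area = 68
  edge (18, 8)→(8, 12): d=(-10,4) right/bottom  bias=-1
  edge (8, 12)→(16, 2): d=(8,-10) top-left  bias=+0
  edge (16, 2)→(18, 8): d=(2,6) right/bottom  bias=-1
    (7,2)@(15, 5): e=[42,14,12] → #
    (8,2)@(17, 5): e=[34,34,0] → ·  [on edge]
    (6,3)@(13, 7): e=[30,10,28] → #
    (8,3)@(17, 7): e=[14,50,4] → #
    (9,3)@(19, 7): e=[6,70,-8] → ·
    (5,4)@(11, 9): e=[18,6,44] → #
    (8,4)@(17, 9): e=[-6,66,8] → ·
    (4,5)@(9, 11): e=[6,2,60] → #
    (5,5)@(11, 11): e=[-2,22,48] → ·
    (6,5)@(13, 11): e=[-10,42,36] → ·
    (7,5)@(15, 11): e=[-18,62,24] → ·
    (9,5)@(19, 11): e=[-34,102,0] → ·  [on edge]
  covered (8 px):
    · · · · · · · · · ·
    · · · · · · · · · ·
    · · · · · · · # · ·
    · · · · · · # # # ·
    · · · · · # # # · ·
    · · · · # · · · · ·
    · · · · · · · · · ·
    · · · · · · · · · ·
    · · · · · · · · · ·

Result: 8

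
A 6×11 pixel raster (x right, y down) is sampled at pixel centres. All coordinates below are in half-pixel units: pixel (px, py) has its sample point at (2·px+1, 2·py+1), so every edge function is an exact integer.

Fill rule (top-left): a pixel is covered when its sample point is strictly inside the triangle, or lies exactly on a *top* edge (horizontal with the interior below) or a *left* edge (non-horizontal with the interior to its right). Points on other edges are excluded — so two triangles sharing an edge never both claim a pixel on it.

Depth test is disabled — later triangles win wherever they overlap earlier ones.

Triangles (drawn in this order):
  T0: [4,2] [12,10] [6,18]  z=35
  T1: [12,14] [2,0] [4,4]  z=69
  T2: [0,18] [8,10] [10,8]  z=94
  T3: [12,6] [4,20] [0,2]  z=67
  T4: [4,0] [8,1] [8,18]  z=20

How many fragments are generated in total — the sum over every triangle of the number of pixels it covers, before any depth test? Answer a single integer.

T0:
  2·area = 112
  edge (4, 2)→(12, 10): d=(8,8) right/bottom  bias=-1
  edge (12, 10)→(6, 18): d=(-6,8) right/bottom  bias=-1
  edge (6, 18)→(4, 2): d=(-2,-16) top-left  bias=+0
    (1,0)@(3, 1): e=[0,126,-14] → ·  [on edge]
    (2,1)@(5, 3): e=[0,98,14] → ·  [on edge]
    (2,2)@(5, 5): e=[16,86,10] → #
    (3,2)@(7, 5): e=[0,70,42] → ·  [on edge]
    (2,3)@(5, 7): e=[32,74,6] → #
    (3,3)@(7, 7): e=[16,58,38] → #
    (4,3)@(9, 7): e=[0,42,70] → ·  [on edge]
    (2,4)@(5, 9): e=[48,62,2] → #
    (4,4)@(9, 9): e=[16,30,66] → #
    (5,4)@(11, 9): e=[0,14,98] → ·  [on edge]
    (2,5)@(5, 11): e=[64,50,-2] → ·
    (3,5)@(7, 11): e=[48,34,30] → #
  covered (12 px):
    · · · · · ·
    · · · · · ·
    · · # · · ·
    · · # # · ·
    · · # # # ·
    · · · # # #
    · · · # # ·
    · · · # · ·
    · · · · · ·
    · · · · · ·
    · · · · · ·
T1:
  2·area = 12  (B↔C swapped to make it positive)
  edge (12, 14)→(4, 4): d=(-8,-10) top-left  bias=+0
  edge (4, 4)→(2, 0): d=(-2,-4) top-left  bias=+0
  edge (2, 0)→(12, 14): d=(10,14) right/bottom  bias=-1
    (2,2)@(5, 5): e=[2,2,8] → #
    (3,2)@(7, 5): e=[22,10,-20] → ·
    (2,3)@(5, 7): e=[-14,-2,28] → ·
    (3,3)@(7, 7): e=[6,6,0] → ·  [on edge]
  covered (1 px):
    · · · · · ·
    · · · · · ·
    · · # · · ·
    · · · · · ·
    · · · · · ·
    · · · · · ·
    · · · · · ·
    · · · · · ·
    · · · · · ·
    · · · · · ·
    · · · · · ·
T2:
  degenerate (2·area = 0) — covers nothing
T3:
  2·area = 200
  edge (12, 6)→(4, 20): d=(-8,14) right/bottom  bias=-1
  edge (4, 20)→(0, 2): d=(-4,-18) top-left  bias=+0
  edge (0, 2)→(12, 6): d=(12,4) right/bottom  bias=-1
    (0,1)@(1, 3): e=[178,14,8] → #
    (1,1)@(3, 3): e=[150,50,0] → ·  [on edge]
    (0,2)@(1, 5): e=[162,6,32] → #
    (1,2)@(3, 5): e=[134,42,24] → #
    (2,2)@(5, 5): e=[106,78,16] → #
    (3,2)@(7, 5): e=[78,114,8] → #
    (4,2)@(9, 5): e=[50,150,0] → ·  [on edge]
    (0,3)@(1, 7): e=[146,-2,56] → ·
    (1,3)@(3, 7): e=[118,34,48] → #
    (4,3)@(9, 7): e=[34,142,24] → #
    (5,3)@(11, 7): e=[6,178,16] → #
    (1,4)@(3, 9): e=[102,26,72] → #
  covered (24 px):
    · · · · · ·
    # · · · · ·
    # # # # · ·
    · # # # # #
    · # # # # ·
    · # # # # ·
    · # # # · ·
    · # # · · ·
    · · # · · ·
    · · · · · ·
    · · · · · ·
T4:
  2·area = 68
  edge (4, 0)→(8, 1): d=(4,1) right/bottom  bias=-1
  edge (8, 1)→(8, 18): d=(0,17) right/bottom  bias=-1
  edge (8, 18)→(4, 0): d=(-4,-18) top-left  bias=+0
    (2,0)@(5, 1): e=[3,51,14] → #
    (3,0)@(7, 1): e=[1,17,50] → #
    (4,0)@(9, 1): e=[-1,-17,86] → ·
    (2,1)@(5, 3): e=[11,51,6] → #
    (4,1)@(9, 3): e=[7,-17,78] → ·
    (2,2)@(5, 5): e=[19,51,-2] → ·
    (3,2)@(7, 5): e=[17,17,34] → #
    (4,2)@(9, 5): e=[15,-17,70] → ·
    (3,3)@(7, 7): e=[25,17,26] → #
    (4,3)@(9, 7): e=[23,-17,62] → ·
    (3,4)@(7, 9): e=[33,17,18] → #
    (4,4)@(9, 9): e=[31,-17,54] → ·
  covered (9 px):
    · · # # · ·
    · · # # · ·
    · · · # · ·
    · · · # · ·
    · · · # · ·
    · · · # · ·
    · · · # · ·
    · · · · · ·
    · · · · · ·
    · · · · · ·
    · · · · · ·

Final: 46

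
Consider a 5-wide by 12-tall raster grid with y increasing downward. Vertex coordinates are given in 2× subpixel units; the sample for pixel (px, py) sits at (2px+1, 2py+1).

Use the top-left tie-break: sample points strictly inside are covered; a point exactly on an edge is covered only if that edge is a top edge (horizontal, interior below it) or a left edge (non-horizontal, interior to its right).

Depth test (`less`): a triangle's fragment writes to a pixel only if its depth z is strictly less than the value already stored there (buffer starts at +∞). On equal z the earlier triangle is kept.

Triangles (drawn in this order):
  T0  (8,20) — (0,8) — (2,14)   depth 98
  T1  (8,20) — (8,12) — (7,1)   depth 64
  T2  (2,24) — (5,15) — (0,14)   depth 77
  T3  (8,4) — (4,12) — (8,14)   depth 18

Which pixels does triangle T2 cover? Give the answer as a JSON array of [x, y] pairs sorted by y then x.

T0:
  2·area = 24  (B↔C swapped to make it positive)
  edge (8, 20)→(2, 14): d=(-6,-6) top-left  bias=+0
  edge (2, 14)→(0, 8): d=(-2,-6) top-left  bias=+0
  edge (0, 8)→(8, 20): d=(8,12) right/bottom  bias=-1
    (0,5)@(1, 11): e=[12,0,12] → X  [on edge]
    (1,5)@(3, 11): e=[24,12,-12] → .
    (0,6)@(1, 13): e=[0,-4,28] → .  [on edge]
    (1,6)@(3, 13): e=[12,8,4] → X
    (2,6)@(5, 13): e=[24,20,-20] → .
    (1,7)@(3, 15): e=[0,4,20] → X  [on edge]
    (2,7)@(5, 15): e=[12,16,-4] → .
    (1,8)@(3, 17): e=[-12,0,36] → .  [on edge]
    (2,8)@(5, 17): e=[0,12,12] → X  [on edge]
    (3,8)@(7, 17): e=[12,24,-12] → .
    (2,9)@(5, 19): e=[-12,8,28] → .
    (3,9)@(7, 19): e=[0,20,4] → X  [on edge]
    (4,10)@(9, 21): e=[0,28,-4] → .  [on edge]
    (2,11)@(5, 23): e=[-36,0,60] → .  [on edge]
  covered (5 px):
    . . . . .
    . . . . .
    . . . . .
    . . . . .
    . . . . .
    X . . . .
    . X . . .
    . X . . .
    . . X . .
    . . . X .
    . . . . .
    . . . . .
T1:
  2·area = 8  (B↔C swapped to make it positive)
  edge (8, 20)→(7, 1): d=(-1,-19) top-left  bias=+0
  edge (7, 1)→(8, 12): d=(1,11) right/bottom  bias=-1
  edge (8, 12)→(8, 20): d=(0,8) right/bottom  bias=-1
    (3,0)@(7, 1): e=[0,0,8] → .  [on edge]
    (4,11)@(9, 23): e=[16,0,-8] → .  [on edge]
  covered (0 px):
    . . . . .
    . . . . .
    . . . . .
    . . . . .
    . . . . .
    . . . . .
    . . . . .
    . . . . .
    . . . . .
    . . . . .
    . . . . .
    . . . . .
T2:
  2·area = 48  (B↔C swapped to make it positive)
  edge (2, 24)→(0, 14): d=(-2,-10) top-left  bias=+0
  edge (0, 14)→(5, 15): d=(5,1) right/bottom  bias=-1
  edge (5, 15)→(2, 24): d=(-3,9) right/bottom  bias=-1
    (4,1)@(9, 3): e=[112,-64,0] → .  [on edge]
    (3,4)@(7, 9): e=[80,-32,0] → .  [on edge]
    (0,7)@(1, 15): e=[8,4,36] → X
    (1,7)@(3, 15): e=[28,2,18] → X
    (2,7)@(5, 15): e=[48,0,0] → .  [on edge]
    (0,8)@(1, 17): e=[4,14,30] → X
    (2,8)@(5, 17): e=[44,10,-6] → .
    (0,9)@(1, 19): e=[0,24,24] → X  [on edge]
    (2,9)@(5, 19): e=[40,20,-12] → .
    (0,10)@(1, 21): e=[-4,34,18] → .
    (1,10)@(3, 21): e=[16,32,0] → .  [on edge]
  covered (6 px):
    . . . . .
    . . . . .
    . . . . .
    . . . . .
    . . . . .
    . . . . .
    . . . . .
    X X . . .
    X X . . .
    X X . . .
    . . . . .
    . . . . .
T3:
  2·area = 40  (B↔C swapped to make it positive)
  edge (8, 4)→(8, 14): d=(0,10) right/bottom  bias=-1
  edge (8, 14)→(4, 12): d=(-4,-2) top-left  bias=+0
  edge (4, 12)→(8, 4): d=(4,-8) top-left  bias=+0
    (3,3)@(7, 7): e=[10,26,4] → X
    (4,3)@(9, 7): e=[-10,30,20] → .
    (3,4)@(7, 9): e=[10,18,12] → X
    (4,4)@(9, 9): e=[-10,22,28] → .
    (2,5)@(5, 11): e=[30,6,4] → X
    (4,5)@(9, 11): e=[-10,14,36] → .
    (2,6)@(5, 13): e=[30,-2,12] → .
    (3,6)@(7, 13): e=[10,2,28] → X
    (4,6)@(9, 13): e=[-10,6,44] → .
    (3,7)@(7, 15): e=[10,-6,36] → .
  covered (5 px):
    . . . . .
    . . . . .
    . . . . .
    . . . X .
    . . . X .
    . . X X .
    . . . X .
    . . . . .
    . . . . .
    . . . . .
    . . . . .
    . . . . .

Result: [[0,7],[1,7],[0,8],[1,8],[0,9],[1,9]]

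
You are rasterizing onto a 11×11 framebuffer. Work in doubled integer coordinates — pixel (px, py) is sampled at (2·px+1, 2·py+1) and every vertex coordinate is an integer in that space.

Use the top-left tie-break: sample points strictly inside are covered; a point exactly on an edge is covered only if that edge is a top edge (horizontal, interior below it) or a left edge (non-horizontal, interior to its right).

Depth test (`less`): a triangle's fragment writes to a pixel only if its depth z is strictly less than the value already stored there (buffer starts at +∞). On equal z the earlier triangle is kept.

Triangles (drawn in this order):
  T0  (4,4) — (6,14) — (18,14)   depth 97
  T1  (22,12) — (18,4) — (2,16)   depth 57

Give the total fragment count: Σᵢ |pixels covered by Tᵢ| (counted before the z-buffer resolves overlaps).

T0:
  2·area = 120  (B↔C swapped to make it positive)
  edge (4, 4)→(18, 14): d=(14,10) right/bottom  bias=-1
  edge (18, 14)→(6, 14): d=(-12,0) right/bottom  bias=-1
  edge (6, 14)→(4, 4): d=(-2,-10) top-left  bias=+0
    (2,2)@(5, 5): e=[4,108,8] → #
    (3,2)@(7, 5): e=[-16,108,28] → ·
    (2,3)@(5, 7): e=[32,84,4] → #
    (3,3)@(7, 7): e=[12,84,24] → #
    (4,3)@(9, 7): e=[-8,84,44] → ·
    (2,4)@(5, 9): e=[60,60,0] → #  [on edge]
    (4,4)@(9, 9): e=[20,60,40] → #
    (5,4)@(11, 9): e=[0,60,60] → ·  [on edge]
    (2,5)@(5, 11): e=[88,36,-4] → ·
    (3,5)@(7, 11): e=[68,36,16] → #
    (5,5)@(11, 11): e=[28,36,56] → #
    (6,5)@(13, 11): e=[8,36,76] → #
    (3,9)@(7, 19): e=[180,-60,0] → ·  [on edge]
  covered (15 px):
    · · · · · · · · · · ·
    · · · · · · · · · · ·
    · · # · · · · · · · ·
    · · # # · · · · · · ·
    · · # # # · · · · · ·
    · · · # # # # · · · ·
    · · · # # # # # · · ·
    · · · · · · · · · · ·
    · · · · · · · · · · ·
    · · · · · · · · · · ·
    · · · · · · · · · · ·
T1:
  2·area = 176  (B↔C swapped to make it positive)
  edge (22, 12)→(2, 16): d=(-20,4) right/bottom  bias=-1
  edge (2, 16)→(18, 4): d=(16,-12) top-left  bias=+0
  edge (18, 4)→(22, 12): d=(4,8) right/bottom  bias=-1
    (8,2)@(17, 5): e=[160,4,12] → #
    (9,2)@(19, 5): e=[152,28,-4] → ·
    (7,3)@(15, 7): e=[128,12,36] → #
    (9,3)@(19, 7): e=[112,60,4] → #
    (10,3)@(21, 7): e=[104,84,-12] → ·
    (6,4)@(13, 9): e=[96,20,60] → #
    (10,4)@(21, 9): e=[64,116,-4] → ·
    (4,5)@(9, 11): e=[72,4,100] → #
    (5,5)@(11, 11): e=[64,28,84] → #
    (10,5)@(21, 11): e=[24,148,4] → #
    (3,6)@(7, 13): e=[40,12,124] → #
    (8,6)@(17, 13): e=[0,132,44] → ·  [on edge]
    (3,7)@(7, 15): e=[0,44,132] → ·  [on edge]
  covered (21 px):
    · · · · · · · · · · ·
    · · · · · · · · · · ·
    · · · · · · · · # · ·
    · · · · · · · # # # ·
    · · · · · · # # # # ·
    · · · · # # # # # # #
    · · · # # # # # · · ·
    · · # · · · · · · · ·
    · · · · · · · · · · ·
    · · · · · · · · · · ·
    · · · · · · · · · · ·

Final: 36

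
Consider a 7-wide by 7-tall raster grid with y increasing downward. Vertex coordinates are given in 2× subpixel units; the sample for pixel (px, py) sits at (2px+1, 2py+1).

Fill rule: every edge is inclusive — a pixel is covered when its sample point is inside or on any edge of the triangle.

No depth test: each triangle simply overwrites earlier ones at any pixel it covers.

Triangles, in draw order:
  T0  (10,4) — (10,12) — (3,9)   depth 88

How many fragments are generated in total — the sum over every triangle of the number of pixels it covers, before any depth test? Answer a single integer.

T0:
  2·area = 56
  edge (10, 4)→(10, 12): d=(0,8) inclusive
  edge (10, 12)→(3, 9): d=(-7,-3) inclusive
  edge (3, 9)→(10, 4): d=(7,-5) inclusive
    (4,2)@(9, 5): e=[8,46,2] → X
    (5,2)@(11, 5): e=[-8,52,12] → .
    (3,3)@(7, 7): e=[24,26,6] → X
    (5,3)@(11, 7): e=[-8,38,26] → .
    (1,4)@(3, 9): e=[56,0,0] → X  [on edge]
    (2,4)@(5, 9): e=[40,6,10] → X
    (5,4)@(11, 9): e=[-8,24,40] → .
    (1,5)@(3, 11): e=[56,-14,14] → .
    (2,5)@(5, 11): e=[40,-8,24] → .
    (3,5)@(7, 11): e=[24,-2,34] → .
    (4,5)@(9, 11): e=[8,4,44] → X
    (5,5)@(11, 11): e=[-8,10,54] → .
  covered (8 px):
    . . . . . . .
    . . . . . . .
    . . . . X . .
    . . . X X . .
    . X X X X . .
    . . . . X . .
    . . . . . . .

Final: 8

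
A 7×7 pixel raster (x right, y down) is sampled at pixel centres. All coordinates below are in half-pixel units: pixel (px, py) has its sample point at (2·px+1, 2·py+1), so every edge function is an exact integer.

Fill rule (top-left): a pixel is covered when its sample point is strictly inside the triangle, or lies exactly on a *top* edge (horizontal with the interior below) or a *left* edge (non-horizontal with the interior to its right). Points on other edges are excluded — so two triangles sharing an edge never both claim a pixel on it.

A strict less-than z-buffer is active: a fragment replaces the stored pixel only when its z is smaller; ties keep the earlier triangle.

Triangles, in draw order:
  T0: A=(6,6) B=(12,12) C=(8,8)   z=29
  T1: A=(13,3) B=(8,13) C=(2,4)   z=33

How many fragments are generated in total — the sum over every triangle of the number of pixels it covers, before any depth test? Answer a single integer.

T0:
  degenerate (2·area = 0) — covers nothing
T1:
  2·area = 105
  edge (13, 3)→(8, 13): d=(-5,10) right/bottom  bias=-1
  edge (8, 13)→(2, 4): d=(-6,-9) top-left  bias=+0
  edge (2, 4)→(13, 3): d=(11,-1) top-left  bias=+0
    (6,1)@(13, 3): e=[0,105,0] → .  [on edge]
    (1,2)@(3, 5): e=[90,3,12] → X
    (2,2)@(5, 5): e=[70,21,14] → X
    (3,2)@(7, 5): e=[50,39,16] → X
    (4,2)@(9, 5): e=[30,57,18] → X
    (5,2)@(11, 5): e=[10,75,20] → X
    (6,2)@(13, 5): e=[-10,93,22] → .
    (1,3)@(3, 7): e=[80,-9,34] → .
    (2,3)@(5, 7): e=[60,9,36] → X
    (5,3)@(11, 7): e=[0,63,42] → .  [on edge]
    (2,4)@(5, 9): e=[50,-3,58] → .
    (3,4)@(7, 9): e=[30,15,60] → X
    (4,5)@(9, 11): e=[0,21,84] → .  [on edge]
  covered (11 px):
    . . . . . . .
    . . . . . . .
    . X X X X X .
    . . X X X . .
    . . . X X . .
    . . . X . . .
    . . . . . . .

Final: 11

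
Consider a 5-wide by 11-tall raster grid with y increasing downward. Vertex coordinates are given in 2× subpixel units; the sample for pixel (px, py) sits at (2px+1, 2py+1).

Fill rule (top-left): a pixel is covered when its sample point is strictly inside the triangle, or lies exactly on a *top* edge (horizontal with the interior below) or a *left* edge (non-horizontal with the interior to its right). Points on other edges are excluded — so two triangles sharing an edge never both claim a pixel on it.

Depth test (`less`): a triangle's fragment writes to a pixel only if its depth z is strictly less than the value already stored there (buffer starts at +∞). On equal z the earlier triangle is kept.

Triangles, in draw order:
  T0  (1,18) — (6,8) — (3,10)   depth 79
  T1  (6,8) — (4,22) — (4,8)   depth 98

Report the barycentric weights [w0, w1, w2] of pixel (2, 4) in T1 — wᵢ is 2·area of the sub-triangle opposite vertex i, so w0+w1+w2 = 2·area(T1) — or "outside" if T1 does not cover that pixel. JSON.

T0:
  2·area = 20  (B↔C swapped to make it positive)
  edge (1, 18)→(3, 10): d=(2,-8) top-left  bias=+0
  edge (3, 10)→(6, 8): d=(3,-2) top-left  bias=+0
  edge (6, 8)→(1, 18): d=(-5,10) right/bottom  bias=-1
    (2,4)@(5, 9): e=[14,1,5] → X
    (3,4)@(7, 9): e=[30,5,-15] → .
    (1,5)@(3, 11): e=[2,3,15] → X
    (2,5)@(5, 11): e=[18,7,-5] → .
    (1,6)@(3, 13): e=[6,9,5] → X
    (2,6)@(5, 13): e=[22,13,-15] → .
    (1,7)@(3, 15): e=[10,15,-5] → .
  covered (3 px):
    . . . . .
    . . . . .
    . . . . .
    . . . . .
    . . X . .
    . X . . .
    . X . . .
    . . . . .
    . . . . .
    . . . . .
    . . . . .
T1:
  2·area = 28
  edge (6, 8)→(4, 22): d=(-2,14) right/bottom  bias=-1
  edge (4, 22)→(4, 8): d=(0,-14) top-left  bias=+0
  edge (4, 8)→(6, 8): d=(2,0) top-left  bias=+0
    (3,0)@(7, 1): e=[0,42,-14] → .  [on edge]
    (2,4)@(5, 9): e=[12,14,2] → X
    (3,4)@(7, 9): e=[-16,42,2] → .
    (2,5)@(5, 11): e=[8,14,6] → X
    (3,5)@(7, 11): e=[-20,42,6] → .
    (2,6)@(5, 13): e=[4,14,10] → X
    (3,6)@(7, 13): e=[-24,42,10] → .
    (2,7)@(5, 15): e=[0,14,14] → .  [on edge]
  covered (3 px):
    . . . . .
    . . . . .
    . . . . .
    . . . . .
    . . X . .
    . . X . .
    . . X . .
    . . . . .
    . . . . .
    . . . . .
    . . . . .

Answer: [14,2,12]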